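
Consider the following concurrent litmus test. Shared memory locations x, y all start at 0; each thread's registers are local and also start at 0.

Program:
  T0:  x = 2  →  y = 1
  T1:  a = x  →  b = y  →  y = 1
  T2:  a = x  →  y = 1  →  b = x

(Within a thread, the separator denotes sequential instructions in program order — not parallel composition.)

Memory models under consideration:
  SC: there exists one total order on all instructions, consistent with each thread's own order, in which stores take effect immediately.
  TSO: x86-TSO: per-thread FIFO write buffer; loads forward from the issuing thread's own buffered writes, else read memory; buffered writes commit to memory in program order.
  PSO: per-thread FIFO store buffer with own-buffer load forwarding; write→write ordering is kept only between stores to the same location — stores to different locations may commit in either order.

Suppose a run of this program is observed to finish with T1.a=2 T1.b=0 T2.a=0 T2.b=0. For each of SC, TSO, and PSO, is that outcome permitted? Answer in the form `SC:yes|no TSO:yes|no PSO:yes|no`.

SC:no TSO:yes PSO:yes

outcome vector order: (T1.a,T1.b,T2.a,T2.b)
under SC → <0 0 0 0>, <0 0 0 2>, <0 0 2 2>, <0 1 0 0>, <0 1 0 2>, <0 1 2 2>, <2 0 0 2>, <2 0 2 2>, <2 1 0 0>, <2 1 0 2>, <2 1 2 2>
under TSO → <0 0 0 0>, <0 0 0 2>, <0 0 2 2>, <0 1 0 0>, <0 1 0 2>, <0 1 2 2>, <2 0 0 0>, <2 0 0 2>, <2 0 2 2>, <2 1 0 0>, <2 1 0 2>, <2 1 2 2>
under PSO → <0 0 0 0>, <0 0 0 2>, <0 0 2 2>, <0 1 0 0>, <0 1 0 2>, <0 1 2 2>, <2 0 0 0>, <2 0 0 2>, <2 0 2 2>, <2 1 0 0>, <2 1 0 2>, <2 1 2 2>
target <2 0 0 0> ∈ {TSO,PSO}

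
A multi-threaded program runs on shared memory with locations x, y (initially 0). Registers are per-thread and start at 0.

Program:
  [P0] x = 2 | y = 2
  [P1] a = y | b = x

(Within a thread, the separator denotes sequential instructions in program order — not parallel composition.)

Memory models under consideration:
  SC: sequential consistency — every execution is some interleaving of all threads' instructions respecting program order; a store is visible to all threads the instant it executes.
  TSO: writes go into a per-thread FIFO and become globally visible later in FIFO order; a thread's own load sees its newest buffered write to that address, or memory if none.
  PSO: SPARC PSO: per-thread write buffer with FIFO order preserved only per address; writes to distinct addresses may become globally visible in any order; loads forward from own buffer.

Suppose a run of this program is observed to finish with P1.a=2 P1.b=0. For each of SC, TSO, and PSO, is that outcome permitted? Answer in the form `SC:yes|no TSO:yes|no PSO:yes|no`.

SC:no TSO:no PSO:yes

outcome vector order: (P1.a,P1.b)
SC (3): <0 0> <0 2> <2 2>
TSO (3): <0 0> <0 2> <2 2>
PSO (4): <0 0> <0 2> <2 0> <2 2>
target <2 0> ∈ {PSO}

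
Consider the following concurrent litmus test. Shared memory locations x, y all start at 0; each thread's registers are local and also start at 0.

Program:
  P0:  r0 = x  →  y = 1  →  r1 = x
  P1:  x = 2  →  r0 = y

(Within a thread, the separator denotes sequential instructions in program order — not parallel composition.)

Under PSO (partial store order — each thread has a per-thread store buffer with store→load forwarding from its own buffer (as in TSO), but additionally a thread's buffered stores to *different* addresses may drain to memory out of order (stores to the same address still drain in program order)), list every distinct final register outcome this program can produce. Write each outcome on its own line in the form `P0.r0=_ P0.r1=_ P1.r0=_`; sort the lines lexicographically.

outcome vector order: (P0.r0,P0.r1,P1.r0)
|PSO outcomes| = 6

P0.r0=0 P0.r1=0 P1.r0=0
P0.r0=0 P0.r1=0 P1.r0=1
P0.r0=0 P0.r1=2 P1.r0=0
P0.r0=0 P0.r1=2 P1.r0=1
P0.r0=2 P0.r1=2 P1.r0=0
P0.r0=2 P0.r1=2 P1.r0=1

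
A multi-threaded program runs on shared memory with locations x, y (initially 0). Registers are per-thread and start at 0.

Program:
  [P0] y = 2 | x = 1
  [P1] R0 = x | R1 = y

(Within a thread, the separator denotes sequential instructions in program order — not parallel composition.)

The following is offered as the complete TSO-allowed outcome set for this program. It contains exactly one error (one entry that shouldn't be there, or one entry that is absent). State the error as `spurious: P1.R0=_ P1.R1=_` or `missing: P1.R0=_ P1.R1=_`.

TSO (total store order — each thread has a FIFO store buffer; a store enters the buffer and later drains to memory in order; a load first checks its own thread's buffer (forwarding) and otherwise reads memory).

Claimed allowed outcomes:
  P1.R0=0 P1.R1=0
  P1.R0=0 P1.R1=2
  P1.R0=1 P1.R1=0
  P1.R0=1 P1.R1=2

outcome vector order: (P1.R0,P1.R1)
TSO: 3 outcomes — {00, 02, 12}
claimed∖TSO = {10}

spurious: P1.R0=1 P1.R1=0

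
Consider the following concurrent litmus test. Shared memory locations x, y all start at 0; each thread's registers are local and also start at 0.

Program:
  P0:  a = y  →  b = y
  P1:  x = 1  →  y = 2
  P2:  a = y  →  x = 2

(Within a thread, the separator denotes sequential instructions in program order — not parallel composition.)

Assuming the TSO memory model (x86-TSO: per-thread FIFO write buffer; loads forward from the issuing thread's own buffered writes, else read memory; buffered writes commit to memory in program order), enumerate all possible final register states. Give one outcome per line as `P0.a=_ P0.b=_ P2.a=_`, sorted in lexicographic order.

P0.a=0 P0.b=0 P2.a=0
P0.a=0 P0.b=0 P2.a=2
P0.a=0 P0.b=2 P2.a=0
P0.a=0 P0.b=2 P2.a=2
P0.a=2 P0.b=2 P2.a=0
P0.a=2 P0.b=2 P2.a=2

outcome vector order: (P0.a,P0.b,P2.a)
|TSO outcomes| = 6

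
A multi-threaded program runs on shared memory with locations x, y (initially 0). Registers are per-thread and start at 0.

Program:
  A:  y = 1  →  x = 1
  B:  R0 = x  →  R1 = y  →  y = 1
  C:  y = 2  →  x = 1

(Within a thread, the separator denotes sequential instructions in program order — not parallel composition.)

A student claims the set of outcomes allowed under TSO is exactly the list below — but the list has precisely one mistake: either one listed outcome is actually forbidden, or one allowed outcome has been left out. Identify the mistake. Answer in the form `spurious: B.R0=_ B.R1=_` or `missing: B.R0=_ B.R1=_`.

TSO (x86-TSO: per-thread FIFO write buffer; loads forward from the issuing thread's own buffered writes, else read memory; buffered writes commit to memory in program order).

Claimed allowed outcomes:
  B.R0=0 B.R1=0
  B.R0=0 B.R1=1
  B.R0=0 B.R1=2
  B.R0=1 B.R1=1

missing: B.R0=1 B.R1=2

outcome vector order: (B.R0,B.R1)
under TSO → 0/0 0/1 0/2 1/1 1/2
TSO∖claimed = {1/2}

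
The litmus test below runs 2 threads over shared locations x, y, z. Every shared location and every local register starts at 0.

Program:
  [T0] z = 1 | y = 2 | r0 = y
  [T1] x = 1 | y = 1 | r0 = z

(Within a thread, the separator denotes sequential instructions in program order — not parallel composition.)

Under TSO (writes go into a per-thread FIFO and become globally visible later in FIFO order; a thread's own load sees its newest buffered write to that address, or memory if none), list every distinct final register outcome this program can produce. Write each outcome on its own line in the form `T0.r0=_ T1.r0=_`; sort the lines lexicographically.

outcome vector order: (T0.r0,T1.r0)
|TSO outcomes| = 4

T0.r0=1 T1.r0=0
T0.r0=1 T1.r0=1
T0.r0=2 T1.r0=0
T0.r0=2 T1.r0=1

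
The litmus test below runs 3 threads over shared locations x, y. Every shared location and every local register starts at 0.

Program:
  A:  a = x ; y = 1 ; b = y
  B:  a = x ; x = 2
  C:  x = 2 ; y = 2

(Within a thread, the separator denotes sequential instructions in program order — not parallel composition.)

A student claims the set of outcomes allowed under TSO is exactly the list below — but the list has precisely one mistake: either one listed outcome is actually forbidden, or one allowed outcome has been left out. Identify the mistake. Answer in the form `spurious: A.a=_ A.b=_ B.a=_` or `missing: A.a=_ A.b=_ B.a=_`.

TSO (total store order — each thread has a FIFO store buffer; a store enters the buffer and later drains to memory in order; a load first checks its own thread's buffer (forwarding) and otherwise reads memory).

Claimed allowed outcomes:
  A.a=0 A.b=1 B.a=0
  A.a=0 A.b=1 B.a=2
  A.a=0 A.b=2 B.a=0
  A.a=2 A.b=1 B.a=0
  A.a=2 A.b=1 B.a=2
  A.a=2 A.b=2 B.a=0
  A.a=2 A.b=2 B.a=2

missing: A.a=0 A.b=2 B.a=2

outcome vector order: (A.a,A.b,B.a)
under TSO → <0 1 0>; <0 1 2>; <0 2 0>; <0 2 2>; <2 1 0>; <2 1 2>; <2 2 0>; <2 2 2>
TSO∖claimed = {<0 2 2>}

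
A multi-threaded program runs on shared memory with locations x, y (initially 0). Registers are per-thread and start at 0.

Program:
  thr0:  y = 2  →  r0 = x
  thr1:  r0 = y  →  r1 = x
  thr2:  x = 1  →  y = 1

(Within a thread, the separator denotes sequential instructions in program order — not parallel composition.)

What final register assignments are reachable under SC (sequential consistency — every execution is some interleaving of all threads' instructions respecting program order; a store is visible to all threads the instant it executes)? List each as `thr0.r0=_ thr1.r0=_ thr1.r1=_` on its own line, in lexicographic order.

outcome vector order: (thr0.r0,thr1.r0,thr1.r1)
|SC outcomes| = 10

thr0.r0=0 thr1.r0=0 thr1.r1=0
thr0.r0=0 thr1.r0=0 thr1.r1=1
thr0.r0=0 thr1.r0=1 thr1.r1=1
thr0.r0=0 thr1.r0=2 thr1.r1=0
thr0.r0=0 thr1.r0=2 thr1.r1=1
thr0.r0=1 thr1.r0=0 thr1.r1=0
thr0.r0=1 thr1.r0=0 thr1.r1=1
thr0.r0=1 thr1.r0=1 thr1.r1=1
thr0.r0=1 thr1.r0=2 thr1.r1=0
thr0.r0=1 thr1.r0=2 thr1.r1=1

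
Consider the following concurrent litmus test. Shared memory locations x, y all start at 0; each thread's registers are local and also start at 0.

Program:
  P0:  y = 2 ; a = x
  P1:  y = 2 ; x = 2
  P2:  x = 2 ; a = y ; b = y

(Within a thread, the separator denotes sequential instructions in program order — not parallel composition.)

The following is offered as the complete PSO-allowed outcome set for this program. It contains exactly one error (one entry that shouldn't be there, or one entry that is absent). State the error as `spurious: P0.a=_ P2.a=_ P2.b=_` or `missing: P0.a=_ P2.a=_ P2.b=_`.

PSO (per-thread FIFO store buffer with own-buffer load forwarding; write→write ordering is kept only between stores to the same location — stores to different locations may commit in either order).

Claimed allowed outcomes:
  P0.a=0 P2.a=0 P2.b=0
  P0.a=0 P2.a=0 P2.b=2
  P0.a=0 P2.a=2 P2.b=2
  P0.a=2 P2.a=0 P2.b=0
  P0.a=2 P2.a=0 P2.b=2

missing: P0.a=2 P2.a=2 P2.b=2

outcome vector order: (P0.a,P2.a,P2.b)
[PSO] allowed = {0/0/0, 0/0/2, 0/2/2, 2/0/0, 2/0/2, 2/2/2}
PSO∖claimed = {2/2/2}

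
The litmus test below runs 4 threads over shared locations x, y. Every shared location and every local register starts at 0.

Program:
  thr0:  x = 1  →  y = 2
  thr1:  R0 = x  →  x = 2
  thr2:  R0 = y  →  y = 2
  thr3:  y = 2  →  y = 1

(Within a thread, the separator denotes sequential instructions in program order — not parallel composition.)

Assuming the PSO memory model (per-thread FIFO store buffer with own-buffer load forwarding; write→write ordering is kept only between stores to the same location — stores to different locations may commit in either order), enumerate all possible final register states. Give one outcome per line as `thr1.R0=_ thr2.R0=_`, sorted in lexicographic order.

outcome vector order: (thr1.R0,thr2.R0)
|PSO outcomes| = 6

thr1.R0=0 thr2.R0=0
thr1.R0=0 thr2.R0=1
thr1.R0=0 thr2.R0=2
thr1.R0=1 thr2.R0=0
thr1.R0=1 thr2.R0=1
thr1.R0=1 thr2.R0=2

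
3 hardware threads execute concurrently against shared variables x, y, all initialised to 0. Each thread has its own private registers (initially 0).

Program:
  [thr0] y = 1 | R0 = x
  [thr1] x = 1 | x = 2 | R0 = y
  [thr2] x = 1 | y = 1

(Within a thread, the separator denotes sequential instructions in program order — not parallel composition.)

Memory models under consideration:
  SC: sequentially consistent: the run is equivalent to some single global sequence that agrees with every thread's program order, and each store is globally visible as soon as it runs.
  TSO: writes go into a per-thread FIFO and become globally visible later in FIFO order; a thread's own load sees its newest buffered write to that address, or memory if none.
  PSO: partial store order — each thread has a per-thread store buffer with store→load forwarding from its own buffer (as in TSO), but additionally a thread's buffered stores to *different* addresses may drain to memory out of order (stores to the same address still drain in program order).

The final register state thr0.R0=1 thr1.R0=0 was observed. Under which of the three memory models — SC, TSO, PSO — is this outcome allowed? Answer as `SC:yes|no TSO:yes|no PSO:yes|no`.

SC:yes TSO:yes PSO:yes

outcome vector order: (thr0.R0,thr1.R0)
[SC] allowed = {(0,1) (1,0) (1,1) (2,0) (2,1)}
[TSO] allowed = {(0,0) (0,1) (1,0) (1,1) (2,0) (2,1)}
[PSO] allowed = {(0,0) (0,1) (1,0) (1,1) (2,0) (2,1)}
target (1,0) ∈ {SC,TSO,PSO}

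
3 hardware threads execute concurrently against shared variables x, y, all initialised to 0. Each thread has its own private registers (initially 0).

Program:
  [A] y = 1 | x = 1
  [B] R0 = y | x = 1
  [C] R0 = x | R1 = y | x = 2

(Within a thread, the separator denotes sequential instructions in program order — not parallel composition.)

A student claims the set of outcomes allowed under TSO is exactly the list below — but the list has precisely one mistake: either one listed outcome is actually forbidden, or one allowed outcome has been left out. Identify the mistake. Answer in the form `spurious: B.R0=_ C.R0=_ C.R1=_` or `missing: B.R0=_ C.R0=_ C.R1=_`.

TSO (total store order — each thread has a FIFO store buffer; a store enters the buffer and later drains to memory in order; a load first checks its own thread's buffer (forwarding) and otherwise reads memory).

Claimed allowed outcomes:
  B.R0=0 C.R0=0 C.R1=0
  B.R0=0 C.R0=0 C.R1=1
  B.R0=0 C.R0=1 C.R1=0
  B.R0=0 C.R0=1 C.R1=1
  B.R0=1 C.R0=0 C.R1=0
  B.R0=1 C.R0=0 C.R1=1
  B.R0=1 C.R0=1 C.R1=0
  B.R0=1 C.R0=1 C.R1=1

spurious: B.R0=1 C.R0=1 C.R1=0

outcome vector order: (B.R0,C.R0,C.R1)
[TSO] allowed = {0/0/0, 0/0/1, 0/1/0, 0/1/1, 1/0/0, 1/0/1, 1/1/1}
claimed∖TSO = {1/1/0}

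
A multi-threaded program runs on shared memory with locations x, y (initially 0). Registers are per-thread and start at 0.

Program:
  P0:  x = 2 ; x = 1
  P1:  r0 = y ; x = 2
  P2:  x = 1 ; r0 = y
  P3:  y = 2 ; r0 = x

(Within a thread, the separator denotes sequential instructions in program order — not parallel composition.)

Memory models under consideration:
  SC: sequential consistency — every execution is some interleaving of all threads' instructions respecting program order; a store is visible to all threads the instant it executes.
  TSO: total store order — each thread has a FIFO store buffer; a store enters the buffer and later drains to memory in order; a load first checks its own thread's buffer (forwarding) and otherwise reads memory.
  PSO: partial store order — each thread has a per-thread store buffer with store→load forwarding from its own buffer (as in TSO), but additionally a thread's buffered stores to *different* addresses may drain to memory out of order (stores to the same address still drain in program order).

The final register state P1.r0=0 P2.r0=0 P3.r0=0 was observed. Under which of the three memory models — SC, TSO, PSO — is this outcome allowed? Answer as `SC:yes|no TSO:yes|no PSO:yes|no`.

SC:no TSO:yes PSO:yes

outcome vector order: (P1.r0,P2.r0,P3.r0)
under SC → <0 0 1> <0 0 2> <0 2 0> <0 2 1> <0 2 2> <2 0 1> <2 0 2> <2 2 0> <2 2 1> <2 2 2>
under TSO → <0 0 0> <0 0 1> <0 0 2> <0 2 0> <0 2 1> <0 2 2> <2 0 0> <2 0 1> <2 0 2> <2 2 0> <2 2 1> <2 2 2>
under PSO → <0 0 0> <0 0 1> <0 0 2> <0 2 0> <0 2 1> <0 2 2> <2 0 0> <2 0 1> <2 0 2> <2 2 0> <2 2 1> <2 2 2>
target <0 0 0> ∈ {TSO,PSO}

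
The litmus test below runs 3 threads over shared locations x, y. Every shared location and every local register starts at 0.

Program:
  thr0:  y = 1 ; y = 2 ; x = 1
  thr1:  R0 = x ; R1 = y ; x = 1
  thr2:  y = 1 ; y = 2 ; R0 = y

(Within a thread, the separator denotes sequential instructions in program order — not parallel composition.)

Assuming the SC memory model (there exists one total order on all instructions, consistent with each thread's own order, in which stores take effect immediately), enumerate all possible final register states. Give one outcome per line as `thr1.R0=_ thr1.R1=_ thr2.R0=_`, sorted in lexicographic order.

outcome vector order: (thr1.R0,thr1.R1,thr2.R0)
|SC outcomes| = 9

thr1.R0=0 thr1.R1=0 thr2.R0=1
thr1.R0=0 thr1.R1=0 thr2.R0=2
thr1.R0=0 thr1.R1=1 thr2.R0=1
thr1.R0=0 thr1.R1=1 thr2.R0=2
thr1.R0=0 thr1.R1=2 thr2.R0=1
thr1.R0=0 thr1.R1=2 thr2.R0=2
thr1.R0=1 thr1.R1=1 thr2.R0=2
thr1.R0=1 thr1.R1=2 thr2.R0=1
thr1.R0=1 thr1.R1=2 thr2.R0=2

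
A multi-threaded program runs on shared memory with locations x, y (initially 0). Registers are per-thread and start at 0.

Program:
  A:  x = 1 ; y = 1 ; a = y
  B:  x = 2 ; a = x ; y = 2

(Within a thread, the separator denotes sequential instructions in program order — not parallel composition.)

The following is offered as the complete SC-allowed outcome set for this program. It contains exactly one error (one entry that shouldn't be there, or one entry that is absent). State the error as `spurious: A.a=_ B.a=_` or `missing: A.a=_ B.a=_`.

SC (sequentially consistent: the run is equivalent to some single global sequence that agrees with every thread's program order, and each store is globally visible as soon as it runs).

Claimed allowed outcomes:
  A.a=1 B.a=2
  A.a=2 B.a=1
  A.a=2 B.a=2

outcome vector order: (A.a,B.a)
SC: 4 outcomes — {1/1 1/2 2/1 2/2}
SC∖claimed = {1/1}

missing: A.a=1 B.a=1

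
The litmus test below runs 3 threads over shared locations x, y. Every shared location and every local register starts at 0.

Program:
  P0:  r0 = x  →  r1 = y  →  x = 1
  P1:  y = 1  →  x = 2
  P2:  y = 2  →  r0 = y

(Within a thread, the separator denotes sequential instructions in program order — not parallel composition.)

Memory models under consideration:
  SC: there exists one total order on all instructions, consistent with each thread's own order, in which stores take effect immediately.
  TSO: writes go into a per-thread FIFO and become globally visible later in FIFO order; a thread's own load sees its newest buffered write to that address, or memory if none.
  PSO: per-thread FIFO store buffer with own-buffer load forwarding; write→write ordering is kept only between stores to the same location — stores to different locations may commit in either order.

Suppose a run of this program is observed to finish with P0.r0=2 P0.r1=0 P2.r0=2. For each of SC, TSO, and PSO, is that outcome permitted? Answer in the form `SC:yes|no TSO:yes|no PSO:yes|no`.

SC:no TSO:no PSO:yes

outcome vector order: (P0.r0,P0.r1,P2.r0)
SC (9): <0 0 1> <0 0 2> <0 1 1> <0 1 2> <0 2 1> <0 2 2> <2 1 1> <2 1 2> <2 2 2>
TSO (9): <0 0 1> <0 0 2> <0 1 1> <0 1 2> <0 2 1> <0 2 2> <2 1 1> <2 1 2> <2 2 2>
PSO (12): <0 0 1> <0 0 2> <0 1 1> <0 1 2> <0 2 1> <0 2 2> <2 0 1> <2 0 2> <2 1 1> <2 1 2> <2 2 1> <2 2 2>
target <2 0 2> ∈ {PSO}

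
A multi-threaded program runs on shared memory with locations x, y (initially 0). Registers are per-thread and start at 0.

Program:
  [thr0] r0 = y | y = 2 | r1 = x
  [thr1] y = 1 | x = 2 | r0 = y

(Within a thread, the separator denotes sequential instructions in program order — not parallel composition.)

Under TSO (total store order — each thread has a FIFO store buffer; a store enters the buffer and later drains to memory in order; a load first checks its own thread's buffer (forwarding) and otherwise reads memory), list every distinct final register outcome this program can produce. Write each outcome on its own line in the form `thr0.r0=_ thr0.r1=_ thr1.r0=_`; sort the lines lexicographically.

thr0.r0=0 thr0.r1=0 thr1.r0=1
thr0.r0=0 thr0.r1=0 thr1.r0=2
thr0.r0=0 thr0.r1=2 thr1.r0=1
thr0.r0=0 thr0.r1=2 thr1.r0=2
thr0.r0=1 thr0.r1=0 thr1.r0=1
thr0.r0=1 thr0.r1=0 thr1.r0=2
thr0.r0=1 thr0.r1=2 thr1.r0=1
thr0.r0=1 thr0.r1=2 thr1.r0=2

outcome vector order: (thr0.r0,thr0.r1,thr1.r0)
|TSO outcomes| = 8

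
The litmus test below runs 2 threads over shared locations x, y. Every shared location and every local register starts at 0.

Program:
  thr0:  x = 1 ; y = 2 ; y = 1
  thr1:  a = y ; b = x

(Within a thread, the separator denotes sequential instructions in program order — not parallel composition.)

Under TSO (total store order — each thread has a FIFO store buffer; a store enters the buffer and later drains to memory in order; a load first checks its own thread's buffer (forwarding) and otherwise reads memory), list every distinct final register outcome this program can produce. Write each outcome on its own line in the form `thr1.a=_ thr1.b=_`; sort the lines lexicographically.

thr1.a=0 thr1.b=0
thr1.a=0 thr1.b=1
thr1.a=1 thr1.b=1
thr1.a=2 thr1.b=1

outcome vector order: (thr1.a,thr1.b)
|TSO outcomes| = 4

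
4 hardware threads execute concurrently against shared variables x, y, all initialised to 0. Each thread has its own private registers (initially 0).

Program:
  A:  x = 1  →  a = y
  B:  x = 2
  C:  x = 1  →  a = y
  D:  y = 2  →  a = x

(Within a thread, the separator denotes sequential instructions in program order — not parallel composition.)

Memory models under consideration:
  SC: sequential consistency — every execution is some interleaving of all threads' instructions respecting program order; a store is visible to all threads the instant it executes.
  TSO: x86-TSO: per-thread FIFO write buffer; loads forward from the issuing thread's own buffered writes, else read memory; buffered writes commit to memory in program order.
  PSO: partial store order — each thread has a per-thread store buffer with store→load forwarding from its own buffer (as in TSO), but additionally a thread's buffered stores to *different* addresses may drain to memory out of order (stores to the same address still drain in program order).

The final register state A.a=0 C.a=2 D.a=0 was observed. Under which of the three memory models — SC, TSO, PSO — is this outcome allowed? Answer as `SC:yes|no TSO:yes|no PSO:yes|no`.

outcome vector order: (A.a,C.a,D.a)
SC: 9 outcomes — {001, 002, 021, 022, 201, 202, 220, 221, 222}
TSO: 12 outcomes — {000, 001, 002, 020, 021, 022, 200, 201, 202, 220, 221, 222}
PSO: 12 outcomes — {000, 001, 002, 020, 021, 022, 200, 201, 202, 220, 221, 222}
target 020 ∈ {TSO,PSO}

SC:no TSO:yes PSO:yes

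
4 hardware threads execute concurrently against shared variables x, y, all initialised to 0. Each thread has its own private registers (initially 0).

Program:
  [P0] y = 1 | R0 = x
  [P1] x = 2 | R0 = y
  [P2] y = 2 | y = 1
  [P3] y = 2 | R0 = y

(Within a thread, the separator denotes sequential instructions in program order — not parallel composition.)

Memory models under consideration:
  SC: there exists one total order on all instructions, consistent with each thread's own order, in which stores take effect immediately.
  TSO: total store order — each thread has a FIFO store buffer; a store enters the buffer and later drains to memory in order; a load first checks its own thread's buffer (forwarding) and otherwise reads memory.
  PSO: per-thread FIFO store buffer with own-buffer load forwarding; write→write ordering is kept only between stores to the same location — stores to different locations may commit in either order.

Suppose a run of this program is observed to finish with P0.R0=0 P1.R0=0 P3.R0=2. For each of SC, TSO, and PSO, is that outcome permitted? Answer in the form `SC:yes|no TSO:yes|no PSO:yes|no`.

outcome vector order: (P0.R0,P1.R0,P3.R0)
[SC] allowed = {<0 1 1>; <0 1 2>; <0 2 1>; <0 2 2>; <2 0 1>; <2 0 2>; <2 1 1>; <2 1 2>; <2 2 1>; <2 2 2>}
[TSO] allowed = {<0 0 1>; <0 0 2>; <0 1 1>; <0 1 2>; <0 2 1>; <0 2 2>; <2 0 1>; <2 0 2>; <2 1 1>; <2 1 2>; <2 2 1>; <2 2 2>}
[PSO] allowed = {<0 0 1>; <0 0 2>; <0 1 1>; <0 1 2>; <0 2 1>; <0 2 2>; <2 0 1>; <2 0 2>; <2 1 1>; <2 1 2>; <2 2 1>; <2 2 2>}
target <0 0 2> ∈ {TSO,PSO}

SC:no TSO:yes PSO:yes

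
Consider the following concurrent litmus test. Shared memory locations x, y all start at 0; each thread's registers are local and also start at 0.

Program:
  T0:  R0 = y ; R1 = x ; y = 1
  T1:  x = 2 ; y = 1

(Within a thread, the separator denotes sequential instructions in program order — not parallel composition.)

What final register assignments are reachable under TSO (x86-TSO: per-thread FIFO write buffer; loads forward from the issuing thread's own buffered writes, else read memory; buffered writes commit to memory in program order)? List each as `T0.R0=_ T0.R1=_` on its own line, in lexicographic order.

T0.R0=0 T0.R1=0
T0.R0=0 T0.R1=2
T0.R0=1 T0.R1=2

outcome vector order: (T0.R0,T0.R1)
|TSO outcomes| = 3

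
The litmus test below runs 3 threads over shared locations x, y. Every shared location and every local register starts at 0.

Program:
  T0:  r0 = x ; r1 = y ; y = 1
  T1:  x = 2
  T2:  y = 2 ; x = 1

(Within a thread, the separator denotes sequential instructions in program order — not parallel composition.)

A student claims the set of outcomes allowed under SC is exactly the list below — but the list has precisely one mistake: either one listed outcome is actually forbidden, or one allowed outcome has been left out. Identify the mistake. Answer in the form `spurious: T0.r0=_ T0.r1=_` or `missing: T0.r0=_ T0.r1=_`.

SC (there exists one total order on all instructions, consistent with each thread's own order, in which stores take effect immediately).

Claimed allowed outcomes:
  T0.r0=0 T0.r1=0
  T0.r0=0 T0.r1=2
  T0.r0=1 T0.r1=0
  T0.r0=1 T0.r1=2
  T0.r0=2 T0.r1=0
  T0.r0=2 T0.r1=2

spurious: T0.r0=1 T0.r1=0

outcome vector order: (T0.r0,T0.r1)
SC (5): 00 02 12 20 22
claimed∖SC = {10}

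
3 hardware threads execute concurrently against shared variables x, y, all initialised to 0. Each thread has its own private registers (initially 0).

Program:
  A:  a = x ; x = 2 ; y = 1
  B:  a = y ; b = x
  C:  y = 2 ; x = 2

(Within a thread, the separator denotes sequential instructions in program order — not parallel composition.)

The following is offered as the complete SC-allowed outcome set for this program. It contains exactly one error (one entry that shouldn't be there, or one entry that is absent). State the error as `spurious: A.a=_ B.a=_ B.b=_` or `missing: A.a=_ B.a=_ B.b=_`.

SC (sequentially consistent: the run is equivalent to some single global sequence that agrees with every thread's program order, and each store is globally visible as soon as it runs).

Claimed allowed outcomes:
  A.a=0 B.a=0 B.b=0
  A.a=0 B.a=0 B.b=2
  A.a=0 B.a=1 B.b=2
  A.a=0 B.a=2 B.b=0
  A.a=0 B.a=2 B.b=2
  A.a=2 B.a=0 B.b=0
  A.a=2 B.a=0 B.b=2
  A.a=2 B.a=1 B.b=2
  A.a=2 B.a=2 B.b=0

missing: A.a=2 B.a=2 B.b=2

outcome vector order: (A.a,B.a,B.b)
SC (10): <0 0 0>; <0 0 2>; <0 1 2>; <0 2 0>; <0 2 2>; <2 0 0>; <2 0 2>; <2 1 2>; <2 2 0>; <2 2 2>
SC∖claimed = {<2 2 2>}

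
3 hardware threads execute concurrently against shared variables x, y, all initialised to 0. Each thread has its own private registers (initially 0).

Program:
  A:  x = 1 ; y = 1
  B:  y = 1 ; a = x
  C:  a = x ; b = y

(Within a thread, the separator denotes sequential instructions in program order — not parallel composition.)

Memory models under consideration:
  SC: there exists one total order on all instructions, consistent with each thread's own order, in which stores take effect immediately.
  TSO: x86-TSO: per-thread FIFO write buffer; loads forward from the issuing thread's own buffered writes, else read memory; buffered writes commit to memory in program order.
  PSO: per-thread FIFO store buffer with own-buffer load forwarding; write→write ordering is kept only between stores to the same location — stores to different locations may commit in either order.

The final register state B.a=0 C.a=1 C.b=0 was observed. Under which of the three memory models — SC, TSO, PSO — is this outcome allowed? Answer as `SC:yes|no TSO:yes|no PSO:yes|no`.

outcome vector order: (B.a,C.a,C.b)
SC: 7 outcomes — {(0,0,0), (0,0,1), (0,1,1), (1,0,0), (1,0,1), (1,1,0), (1,1,1)}
TSO: 8 outcomes — {(0,0,0), (0,0,1), (0,1,0), (0,1,1), (1,0,0), (1,0,1), (1,1,0), (1,1,1)}
PSO: 8 outcomes — {(0,0,0), (0,0,1), (0,1,0), (0,1,1), (1,0,0), (1,0,1), (1,1,0), (1,1,1)}
target (0,1,0) ∈ {TSO,PSO}

SC:no TSO:yes PSO:yes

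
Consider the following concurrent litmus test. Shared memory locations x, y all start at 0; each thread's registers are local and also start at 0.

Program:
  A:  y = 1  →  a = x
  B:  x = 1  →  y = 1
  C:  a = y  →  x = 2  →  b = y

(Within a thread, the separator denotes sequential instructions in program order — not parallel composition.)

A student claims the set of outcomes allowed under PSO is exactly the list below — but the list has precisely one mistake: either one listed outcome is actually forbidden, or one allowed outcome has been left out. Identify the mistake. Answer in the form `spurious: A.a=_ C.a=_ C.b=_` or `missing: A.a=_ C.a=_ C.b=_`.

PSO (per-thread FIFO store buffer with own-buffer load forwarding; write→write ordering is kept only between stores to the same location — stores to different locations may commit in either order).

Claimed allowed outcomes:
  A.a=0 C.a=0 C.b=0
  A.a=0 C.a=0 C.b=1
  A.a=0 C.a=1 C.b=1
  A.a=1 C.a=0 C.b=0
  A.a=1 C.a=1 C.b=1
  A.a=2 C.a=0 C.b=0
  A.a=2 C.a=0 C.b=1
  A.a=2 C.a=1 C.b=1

missing: A.a=1 C.a=0 C.b=1

outcome vector order: (A.a,C.a,C.b)
PSO (9): 0/0/0 0/0/1 0/1/1 1/0/0 1/0/1 1/1/1 2/0/0 2/0/1 2/1/1
PSO∖claimed = {1/0/1}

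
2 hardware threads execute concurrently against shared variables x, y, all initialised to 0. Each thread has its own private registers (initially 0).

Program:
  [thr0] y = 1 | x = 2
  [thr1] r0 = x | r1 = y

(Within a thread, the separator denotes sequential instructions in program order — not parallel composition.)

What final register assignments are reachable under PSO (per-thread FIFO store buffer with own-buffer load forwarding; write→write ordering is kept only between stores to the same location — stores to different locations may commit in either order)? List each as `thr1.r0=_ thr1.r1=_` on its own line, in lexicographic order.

thr1.r0=0 thr1.r1=0
thr1.r0=0 thr1.r1=1
thr1.r0=2 thr1.r1=0
thr1.r0=2 thr1.r1=1

outcome vector order: (thr1.r0,thr1.r1)
|PSO outcomes| = 4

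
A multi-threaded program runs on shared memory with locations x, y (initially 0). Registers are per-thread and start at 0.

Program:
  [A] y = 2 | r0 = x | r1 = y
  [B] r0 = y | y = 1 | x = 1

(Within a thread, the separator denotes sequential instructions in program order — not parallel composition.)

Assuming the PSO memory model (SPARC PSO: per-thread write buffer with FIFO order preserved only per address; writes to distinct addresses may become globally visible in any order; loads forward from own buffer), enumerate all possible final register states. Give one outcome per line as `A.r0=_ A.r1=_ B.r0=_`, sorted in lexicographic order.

A.r0=0 A.r1=1 B.r0=0
A.r0=0 A.r1=1 B.r0=2
A.r0=0 A.r1=2 B.r0=0
A.r0=0 A.r1=2 B.r0=2
A.r0=1 A.r1=1 B.r0=0
A.r0=1 A.r1=1 B.r0=2
A.r0=1 A.r1=2 B.r0=0
A.r0=1 A.r1=2 B.r0=2

outcome vector order: (A.r0,A.r1,B.r0)
|PSO outcomes| = 8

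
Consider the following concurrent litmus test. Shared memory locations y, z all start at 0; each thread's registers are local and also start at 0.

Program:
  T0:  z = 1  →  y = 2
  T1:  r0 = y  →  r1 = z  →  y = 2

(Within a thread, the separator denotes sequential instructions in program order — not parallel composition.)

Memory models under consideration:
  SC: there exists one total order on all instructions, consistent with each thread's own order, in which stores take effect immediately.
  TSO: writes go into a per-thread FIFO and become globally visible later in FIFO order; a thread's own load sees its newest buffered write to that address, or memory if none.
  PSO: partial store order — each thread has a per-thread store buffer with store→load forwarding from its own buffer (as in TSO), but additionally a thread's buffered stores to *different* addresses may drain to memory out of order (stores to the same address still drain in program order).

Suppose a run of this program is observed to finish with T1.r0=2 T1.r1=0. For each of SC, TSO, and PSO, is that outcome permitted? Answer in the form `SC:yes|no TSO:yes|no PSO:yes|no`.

SC:no TSO:no PSO:yes

outcome vector order: (T1.r0,T1.r1)
SC: 3 outcomes — {00, 01, 21}
TSO: 3 outcomes — {00, 01, 21}
PSO: 4 outcomes — {00, 01, 20, 21}
target 20 ∈ {PSO}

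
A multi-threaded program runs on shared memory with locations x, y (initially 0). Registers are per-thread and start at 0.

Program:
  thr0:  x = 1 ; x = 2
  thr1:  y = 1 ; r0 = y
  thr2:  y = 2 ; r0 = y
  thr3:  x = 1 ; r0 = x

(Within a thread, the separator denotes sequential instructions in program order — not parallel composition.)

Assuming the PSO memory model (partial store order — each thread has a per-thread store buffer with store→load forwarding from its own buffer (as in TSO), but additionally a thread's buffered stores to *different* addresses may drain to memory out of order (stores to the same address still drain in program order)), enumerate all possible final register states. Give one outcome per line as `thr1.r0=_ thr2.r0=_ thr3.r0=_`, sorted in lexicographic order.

thr1.r0=1 thr2.r0=1 thr3.r0=1
thr1.r0=1 thr2.r0=1 thr3.r0=2
thr1.r0=1 thr2.r0=2 thr3.r0=1
thr1.r0=1 thr2.r0=2 thr3.r0=2
thr1.r0=2 thr2.r0=2 thr3.r0=1
thr1.r0=2 thr2.r0=2 thr3.r0=2

outcome vector order: (thr1.r0,thr2.r0,thr3.r0)
|PSO outcomes| = 6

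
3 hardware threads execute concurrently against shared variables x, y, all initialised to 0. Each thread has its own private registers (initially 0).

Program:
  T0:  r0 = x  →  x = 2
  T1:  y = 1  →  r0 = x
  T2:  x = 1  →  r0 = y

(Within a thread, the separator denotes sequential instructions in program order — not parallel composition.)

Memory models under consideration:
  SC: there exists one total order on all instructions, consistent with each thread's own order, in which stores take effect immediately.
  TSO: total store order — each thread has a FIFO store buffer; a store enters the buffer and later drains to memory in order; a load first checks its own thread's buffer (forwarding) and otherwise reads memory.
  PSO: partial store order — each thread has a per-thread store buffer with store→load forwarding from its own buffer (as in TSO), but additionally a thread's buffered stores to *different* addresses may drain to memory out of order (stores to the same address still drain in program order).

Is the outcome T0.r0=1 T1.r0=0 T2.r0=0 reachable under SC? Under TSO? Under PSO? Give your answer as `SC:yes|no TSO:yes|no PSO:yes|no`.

SC:no TSO:yes PSO:yes

outcome vector order: (T0.r0,T1.r0,T2.r0)
[SC] allowed = {(0,0,1), (0,1,0), (0,1,1), (0,2,0), (0,2,1), (1,0,1), (1,1,0), (1,1,1), (1,2,0), (1,2,1)}
[TSO] allowed = {(0,0,0), (0,0,1), (0,1,0), (0,1,1), (0,2,0), (0,2,1), (1,0,0), (1,0,1), (1,1,0), (1,1,1), (1,2,0), (1,2,1)}
[PSO] allowed = {(0,0,0), (0,0,1), (0,1,0), (0,1,1), (0,2,0), (0,2,1), (1,0,0), (1,0,1), (1,1,0), (1,1,1), (1,2,0), (1,2,1)}
target (1,0,0) ∈ {TSO,PSO}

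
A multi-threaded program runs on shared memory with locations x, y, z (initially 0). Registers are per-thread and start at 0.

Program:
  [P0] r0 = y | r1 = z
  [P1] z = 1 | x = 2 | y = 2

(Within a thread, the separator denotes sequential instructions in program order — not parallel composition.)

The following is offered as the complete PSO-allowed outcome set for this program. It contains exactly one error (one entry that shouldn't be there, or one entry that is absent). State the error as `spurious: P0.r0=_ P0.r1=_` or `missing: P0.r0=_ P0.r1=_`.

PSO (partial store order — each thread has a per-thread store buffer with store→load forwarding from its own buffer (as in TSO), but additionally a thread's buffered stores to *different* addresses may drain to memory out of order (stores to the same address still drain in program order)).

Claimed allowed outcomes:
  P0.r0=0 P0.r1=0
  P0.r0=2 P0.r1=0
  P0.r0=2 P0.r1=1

missing: P0.r0=0 P0.r1=1

outcome vector order: (P0.r0,P0.r1)
PSO (4): (0,0), (0,1), (2,0), (2,1)
PSO∖claimed = {(0,1)}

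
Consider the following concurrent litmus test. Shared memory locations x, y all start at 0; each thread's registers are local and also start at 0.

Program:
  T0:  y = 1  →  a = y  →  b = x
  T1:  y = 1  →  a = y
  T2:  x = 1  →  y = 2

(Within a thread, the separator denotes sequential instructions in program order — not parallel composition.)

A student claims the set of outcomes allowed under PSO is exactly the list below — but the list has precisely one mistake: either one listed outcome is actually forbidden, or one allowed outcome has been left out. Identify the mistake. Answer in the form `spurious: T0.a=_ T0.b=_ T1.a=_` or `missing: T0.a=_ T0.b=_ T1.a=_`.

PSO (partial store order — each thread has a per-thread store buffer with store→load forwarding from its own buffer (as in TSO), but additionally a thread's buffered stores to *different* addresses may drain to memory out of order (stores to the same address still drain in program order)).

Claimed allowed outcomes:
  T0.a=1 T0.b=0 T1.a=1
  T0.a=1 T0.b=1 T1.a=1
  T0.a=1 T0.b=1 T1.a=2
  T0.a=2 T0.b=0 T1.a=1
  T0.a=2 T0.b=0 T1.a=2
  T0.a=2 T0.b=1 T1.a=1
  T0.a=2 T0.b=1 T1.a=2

outcome vector order: (T0.a,T0.b,T1.a)
[PSO] allowed = {<1 0 1>, <1 0 2>, <1 1 1>, <1 1 2>, <2 0 1>, <2 0 2>, <2 1 1>, <2 1 2>}
PSO∖claimed = {<1 0 2>}

missing: T0.a=1 T0.b=0 T1.a=2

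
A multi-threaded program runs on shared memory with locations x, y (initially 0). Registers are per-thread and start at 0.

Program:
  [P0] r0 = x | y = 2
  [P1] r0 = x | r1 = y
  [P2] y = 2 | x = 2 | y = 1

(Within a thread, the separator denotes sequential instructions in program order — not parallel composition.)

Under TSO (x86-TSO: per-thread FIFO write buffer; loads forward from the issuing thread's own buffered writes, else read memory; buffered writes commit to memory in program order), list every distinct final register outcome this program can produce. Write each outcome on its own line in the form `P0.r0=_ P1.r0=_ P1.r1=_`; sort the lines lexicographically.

P0.r0=0 P1.r0=0 P1.r1=0
P0.r0=0 P1.r0=0 P1.r1=1
P0.r0=0 P1.r0=0 P1.r1=2
P0.r0=0 P1.r0=2 P1.r1=1
P0.r0=0 P1.r0=2 P1.r1=2
P0.r0=2 P1.r0=0 P1.r1=0
P0.r0=2 P1.r0=0 P1.r1=1
P0.r0=2 P1.r0=0 P1.r1=2
P0.r0=2 P1.r0=2 P1.r1=1
P0.r0=2 P1.r0=2 P1.r1=2

outcome vector order: (P0.r0,P1.r0,P1.r1)
|TSO outcomes| = 10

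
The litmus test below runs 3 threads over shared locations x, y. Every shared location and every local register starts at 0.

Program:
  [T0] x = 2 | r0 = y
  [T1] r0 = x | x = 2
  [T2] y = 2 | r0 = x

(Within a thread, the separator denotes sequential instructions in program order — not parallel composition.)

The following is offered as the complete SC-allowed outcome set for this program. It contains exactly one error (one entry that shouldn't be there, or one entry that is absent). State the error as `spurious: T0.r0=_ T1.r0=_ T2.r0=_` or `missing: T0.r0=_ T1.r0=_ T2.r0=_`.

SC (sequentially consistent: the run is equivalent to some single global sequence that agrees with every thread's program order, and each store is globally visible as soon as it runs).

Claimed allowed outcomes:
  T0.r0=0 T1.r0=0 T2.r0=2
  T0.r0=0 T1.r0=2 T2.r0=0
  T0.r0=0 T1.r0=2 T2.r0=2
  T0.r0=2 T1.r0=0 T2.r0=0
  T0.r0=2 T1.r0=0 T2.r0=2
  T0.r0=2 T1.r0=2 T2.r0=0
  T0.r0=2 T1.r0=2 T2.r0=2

spurious: T0.r0=0 T1.r0=2 T2.r0=0

outcome vector order: (T0.r0,T1.r0,T2.r0)
[SC] allowed = {002; 022; 200; 202; 220; 222}
claimed∖SC = {020}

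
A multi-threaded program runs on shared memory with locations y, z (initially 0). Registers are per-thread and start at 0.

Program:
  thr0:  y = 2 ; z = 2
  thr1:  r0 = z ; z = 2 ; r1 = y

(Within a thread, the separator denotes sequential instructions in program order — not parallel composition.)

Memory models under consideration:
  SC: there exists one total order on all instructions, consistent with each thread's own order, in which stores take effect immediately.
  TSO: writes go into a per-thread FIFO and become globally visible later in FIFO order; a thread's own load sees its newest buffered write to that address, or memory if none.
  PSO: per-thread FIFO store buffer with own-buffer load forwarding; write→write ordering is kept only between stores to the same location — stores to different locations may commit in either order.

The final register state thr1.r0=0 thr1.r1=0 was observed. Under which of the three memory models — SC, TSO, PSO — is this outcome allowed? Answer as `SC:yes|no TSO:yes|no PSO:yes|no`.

SC:yes TSO:yes PSO:yes

outcome vector order: (thr1.r0,thr1.r1)
[SC] allowed = {0/0 0/2 2/2}
[TSO] allowed = {0/0 0/2 2/2}
[PSO] allowed = {0/0 0/2 2/0 2/2}
target 0/0 ∈ {SC,TSO,PSO}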